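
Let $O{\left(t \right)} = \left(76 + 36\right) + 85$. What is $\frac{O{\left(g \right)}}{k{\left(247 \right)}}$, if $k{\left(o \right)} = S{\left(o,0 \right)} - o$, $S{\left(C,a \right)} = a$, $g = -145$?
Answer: $- \frac{197}{247} \approx -0.79757$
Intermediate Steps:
$O{\left(t \right)} = 197$ ($O{\left(t \right)} = 112 + 85 = 197$)
$k{\left(o \right)} = - o$ ($k{\left(o \right)} = 0 - o = - o$)
$\frac{O{\left(g \right)}}{k{\left(247 \right)}} = \frac{197}{\left(-1\right) 247} = \frac{197}{-247} = 197 \left(- \frac{1}{247}\right) = - \frac{197}{247}$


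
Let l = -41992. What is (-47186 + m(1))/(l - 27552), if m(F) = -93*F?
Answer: 47279/69544 ≈ 0.67984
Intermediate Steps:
(-47186 + m(1))/(l - 27552) = (-47186 - 93*1)/(-41992 - 27552) = (-47186 - 93)/(-69544) = -47279*(-1/69544) = 47279/69544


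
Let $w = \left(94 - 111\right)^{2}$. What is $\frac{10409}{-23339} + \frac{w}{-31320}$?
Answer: $- \frac{332754851}{730977480} \approx -0.45522$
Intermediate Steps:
$w = 289$ ($w = \left(-17\right)^{2} = 289$)
$\frac{10409}{-23339} + \frac{w}{-31320} = \frac{10409}{-23339} + \frac{289}{-31320} = 10409 \left(- \frac{1}{23339}\right) + 289 \left(- \frac{1}{31320}\right) = - \frac{10409}{23339} - \frac{289}{31320} = - \frac{332754851}{730977480}$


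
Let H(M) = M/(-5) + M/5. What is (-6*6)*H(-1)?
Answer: 0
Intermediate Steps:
H(M) = 0 (H(M) = M*(-1/5) + M*(1/5) = -M/5 + M/5 = 0)
(-6*6)*H(-1) = -6*6*0 = -36*0 = 0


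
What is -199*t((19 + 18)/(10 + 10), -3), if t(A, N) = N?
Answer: 597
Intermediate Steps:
-199*t((19 + 18)/(10 + 10), -3) = -199*(-3) = 597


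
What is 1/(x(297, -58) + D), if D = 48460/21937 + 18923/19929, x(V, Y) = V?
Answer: 437182473/131224067672 ≈ 0.0033316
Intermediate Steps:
D = 1380873191/437182473 (D = 48460*(1/21937) + 18923*(1/19929) = 48460/21937 + 18923/19929 = 1380873191/437182473 ≈ 3.1586)
1/(x(297, -58) + D) = 1/(297 + 1380873191/437182473) = 1/(131224067672/437182473) = 437182473/131224067672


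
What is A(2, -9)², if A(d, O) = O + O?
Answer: 324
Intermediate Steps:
A(d, O) = 2*O
A(2, -9)² = (2*(-9))² = (-18)² = 324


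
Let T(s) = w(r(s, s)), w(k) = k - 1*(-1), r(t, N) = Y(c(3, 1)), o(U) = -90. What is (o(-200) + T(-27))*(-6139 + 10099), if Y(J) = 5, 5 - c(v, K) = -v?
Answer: -332640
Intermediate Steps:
c(v, K) = 5 + v (c(v, K) = 5 - (-1)*v = 5 + v)
r(t, N) = 5
w(k) = 1 + k (w(k) = k + 1 = 1 + k)
T(s) = 6 (T(s) = 1 + 5 = 6)
(o(-200) + T(-27))*(-6139 + 10099) = (-90 + 6)*(-6139 + 10099) = -84*3960 = -332640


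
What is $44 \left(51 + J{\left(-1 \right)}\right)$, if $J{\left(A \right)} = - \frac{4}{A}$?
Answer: $2420$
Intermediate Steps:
$44 \left(51 + J{\left(-1 \right)}\right) = 44 \left(51 - \frac{4}{-1}\right) = 44 \left(51 - -4\right) = 44 \left(51 + 4\right) = 44 \cdot 55 = 2420$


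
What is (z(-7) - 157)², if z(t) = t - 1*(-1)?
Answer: 26569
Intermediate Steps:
z(t) = 1 + t (z(t) = t + 1 = 1 + t)
(z(-7) - 157)² = ((1 - 7) - 157)² = (-6 - 157)² = (-163)² = 26569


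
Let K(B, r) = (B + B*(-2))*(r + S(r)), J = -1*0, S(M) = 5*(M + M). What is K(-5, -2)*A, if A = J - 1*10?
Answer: 1100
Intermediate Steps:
S(M) = 10*M (S(M) = 5*(2*M) = 10*M)
J = 0
K(B, r) = -11*B*r (K(B, r) = (B + B*(-2))*(r + 10*r) = (B - 2*B)*(11*r) = (-B)*(11*r) = -11*B*r)
A = -10 (A = 0 - 1*10 = 0 - 10 = -10)
K(-5, -2)*A = -11*(-5)*(-2)*(-10) = -110*(-10) = 1100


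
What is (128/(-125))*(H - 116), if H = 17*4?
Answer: 6144/125 ≈ 49.152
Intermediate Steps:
H = 68
(128/(-125))*(H - 116) = (128/(-125))*(68 - 116) = (128*(-1/125))*(-48) = -128/125*(-48) = 6144/125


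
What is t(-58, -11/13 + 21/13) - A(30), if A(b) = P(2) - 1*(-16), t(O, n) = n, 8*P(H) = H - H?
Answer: -198/13 ≈ -15.231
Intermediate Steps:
P(H) = 0 (P(H) = (H - H)/8 = (1/8)*0 = 0)
A(b) = 16 (A(b) = 0 - 1*(-16) = 0 + 16 = 16)
t(-58, -11/13 + 21/13) - A(30) = (-11/13 + 21/13) - 1*16 = (-11*1/13 + 21*(1/13)) - 16 = (-11/13 + 21/13) - 16 = 10/13 - 16 = -198/13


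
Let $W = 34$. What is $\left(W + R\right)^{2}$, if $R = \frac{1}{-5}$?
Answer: $\frac{28561}{25} \approx 1142.4$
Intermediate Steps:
$R = - \frac{1}{5} \approx -0.2$
$\left(W + R\right)^{2} = \left(34 - \frac{1}{5}\right)^{2} = \left(\frac{169}{5}\right)^{2} = \frac{28561}{25}$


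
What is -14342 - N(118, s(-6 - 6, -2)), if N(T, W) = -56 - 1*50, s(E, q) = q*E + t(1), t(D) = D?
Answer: -14236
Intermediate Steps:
s(E, q) = 1 + E*q (s(E, q) = q*E + 1 = E*q + 1 = 1 + E*q)
N(T, W) = -106 (N(T, W) = -56 - 50 = -106)
-14342 - N(118, s(-6 - 6, -2)) = -14342 - 1*(-106) = -14342 + 106 = -14236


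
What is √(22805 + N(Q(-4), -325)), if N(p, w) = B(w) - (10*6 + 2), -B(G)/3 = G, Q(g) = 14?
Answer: √23718 ≈ 154.01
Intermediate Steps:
B(G) = -3*G
N(p, w) = -62 - 3*w (N(p, w) = -3*w - (10*6 + 2) = -3*w - (60 + 2) = -3*w - 1*62 = -3*w - 62 = -62 - 3*w)
√(22805 + N(Q(-4), -325)) = √(22805 + (-62 - 3*(-325))) = √(22805 + (-62 + 975)) = √(22805 + 913) = √23718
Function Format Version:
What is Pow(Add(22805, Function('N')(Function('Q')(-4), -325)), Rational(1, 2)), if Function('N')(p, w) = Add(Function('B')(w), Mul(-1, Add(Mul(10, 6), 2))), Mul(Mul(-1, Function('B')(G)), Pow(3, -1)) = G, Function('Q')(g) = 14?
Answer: Pow(23718, Rational(1, 2)) ≈ 154.01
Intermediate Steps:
Function('B')(G) = Mul(-3, G)
Function('N')(p, w) = Add(-62, Mul(-3, w)) (Function('N')(p, w) = Add(Mul(-3, w), Mul(-1, Add(Mul(10, 6), 2))) = Add(Mul(-3, w), Mul(-1, Add(60, 2))) = Add(Mul(-3, w), Mul(-1, 62)) = Add(Mul(-3, w), -62) = Add(-62, Mul(-3, w)))
Pow(Add(22805, Function('N')(Function('Q')(-4), -325)), Rational(1, 2)) = Pow(Add(22805, Add(-62, Mul(-3, -325))), Rational(1, 2)) = Pow(Add(22805, Add(-62, 975)), Rational(1, 2)) = Pow(Add(22805, 913), Rational(1, 2)) = Pow(23718, Rational(1, 2))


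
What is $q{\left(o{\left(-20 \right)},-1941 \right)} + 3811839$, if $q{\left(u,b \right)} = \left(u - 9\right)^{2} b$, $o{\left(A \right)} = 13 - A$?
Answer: $2693823$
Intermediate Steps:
$q{\left(u,b \right)} = b \left(-9 + u\right)^{2}$ ($q{\left(u,b \right)} = \left(-9 + u\right)^{2} b = b \left(-9 + u\right)^{2}$)
$q{\left(o{\left(-20 \right)},-1941 \right)} + 3811839 = - 1941 \left(-9 + \left(13 - -20\right)\right)^{2} + 3811839 = - 1941 \left(-9 + \left(13 + 20\right)\right)^{2} + 3811839 = - 1941 \left(-9 + 33\right)^{2} + 3811839 = - 1941 \cdot 24^{2} + 3811839 = \left(-1941\right) 576 + 3811839 = -1118016 + 3811839 = 2693823$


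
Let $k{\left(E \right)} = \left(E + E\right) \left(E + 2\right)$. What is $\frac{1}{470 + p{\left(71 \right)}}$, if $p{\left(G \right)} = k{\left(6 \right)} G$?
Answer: $\frac{1}{7286} \approx 0.00013725$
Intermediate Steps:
$k{\left(E \right)} = 2 E \left(2 + E\right)$
$p{\left(G \right)} = 96 G$ ($p{\left(G \right)} = 2 \cdot 6 \left(2 + 6\right) G = 2 \cdot 6 \cdot 8 G = 96 G$)
$\frac{1}{470 + p{\left(71 \right)}} = \frac{1}{470 + 96 \cdot 71} = \frac{1}{470 + 6816} = \frac{1}{7286}$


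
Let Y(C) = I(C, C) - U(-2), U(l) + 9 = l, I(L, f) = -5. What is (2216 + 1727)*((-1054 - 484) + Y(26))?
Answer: -6040676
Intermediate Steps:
U(l) = -9 + l
Y(C) = 6 (Y(C) = -5 - (-9 - 2) = -5 - 1*(-11) = -5 + 11 = 6)
(2216 + 1727)*((-1054 - 484) + Y(26)) = (2216 + 1727)*((-1054 - 484) + 6) = 3943*(-1538 + 6) = 3943*(-1532) = -6040676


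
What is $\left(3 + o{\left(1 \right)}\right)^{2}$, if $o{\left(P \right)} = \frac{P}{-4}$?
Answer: $\frac{121}{16} \approx 7.5625$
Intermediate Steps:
$o{\left(P \right)} = - \frac{P}{4}$ ($o{\left(P \right)} = P \left(- \frac{1}{4}\right) = - \frac{P}{4}$)
$\left(3 + o{\left(1 \right)}\right)^{2} = \left(3 - \frac{1}{4}\right)^{2} = \left(\frac{11}{4}\right)^{2} = \frac{121}{16}$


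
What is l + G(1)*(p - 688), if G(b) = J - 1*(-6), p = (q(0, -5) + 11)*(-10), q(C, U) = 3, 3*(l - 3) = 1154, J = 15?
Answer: -51001/3 ≈ -17000.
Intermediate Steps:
l = 1163/3 (l = 3 + (⅓)*1154 = 3 + 1154/3 = 1163/3 ≈ 387.67)
p = -140 (p = (3 + 11)*(-10) = 14*(-10) = -140)
G(b) = 21 (G(b) = 15 - 1*(-6) = 15 + 6 = 21)
l + G(1)*(p - 688) = 1163/3 + 21*(-140 - 688) = 1163/3 + 21*(-828) = 1163/3 - 17388 = -51001/3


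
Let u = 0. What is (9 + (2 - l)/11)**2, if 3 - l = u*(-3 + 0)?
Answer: 9604/121 ≈ 79.372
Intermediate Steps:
l = 3 (l = 3 - 0*(-3 + 0) = 3 - 0*(-3) = 3 - 1*0 = 3 + 0 = 3)
(9 + (2 - l)/11)**2 = (9 + (2 - 1*3)/11)**2 = (9 + (2 - 3)*(1/11))**2 = (9 - 1*1/11)**2 = (9 - 1/11)**2 = (98/11)**2 = 9604/121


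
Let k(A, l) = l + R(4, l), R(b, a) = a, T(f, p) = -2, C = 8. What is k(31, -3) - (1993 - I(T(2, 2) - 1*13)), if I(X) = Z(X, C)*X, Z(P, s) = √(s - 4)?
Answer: -2029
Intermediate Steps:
Z(P, s) = √(-4 + s)
I(X) = 2*X (I(X) = √(-4 + 8)*X = √4*X = 2*X)
k(A, l) = 2*l (k(A, l) = l + l = 2*l)
k(31, -3) - (1993 - I(T(2, 2) - 1*13)) = 2*(-3) - (1993 - 2*(-2 - 1*13)) = -6 - (1993 - 2*(-2 - 13)) = -6 - (1993 - 2*(-15)) = -6 - (1993 - 1*(-30)) = -6 - (1993 + 30) = -6 - 1*2023 = -6 - 2023 = -2029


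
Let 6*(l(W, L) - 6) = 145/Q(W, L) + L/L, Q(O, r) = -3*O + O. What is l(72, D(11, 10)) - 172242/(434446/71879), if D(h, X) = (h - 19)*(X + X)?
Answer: -5347285867367/187680672 ≈ -28491.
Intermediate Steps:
D(h, X) = 2*X*(-19 + h) (D(h, X) = (-19 + h)*(2*X) = 2*X*(-19 + h))
Q(O, r) = -2*O
l(W, L) = 37/6 - 145/(12*W) (l(W, L) = 6 + (145/((-2*W)) + L/L)/6 = 6 + (145*(-1/(2*W)) + 1)/6 = 6 + (-145/(2*W) + 1)/6 = 6 + (1 - 145/(2*W))/6 = 6 + (⅙ - 145/(12*W)) = 37/6 - 145/(12*W))
l(72, D(11, 10)) - 172242/(434446/71879) = (1/12)*(-145 + 74*72)/72 - 172242/(434446/71879) = (1/12)*(1/72)*(-145 + 5328) - 172242/(434446*(1/71879)) = (1/12)*(1/72)*5183 - 172242/434446/71879 = 5183/864 - 172242*71879/434446 = 5183/864 - 1*6190291359/217223 = 5183/864 - 6190291359/217223 = -5347285867367/187680672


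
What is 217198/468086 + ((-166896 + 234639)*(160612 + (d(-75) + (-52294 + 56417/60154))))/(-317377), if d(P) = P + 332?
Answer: -103549853123991896941/4468231011902494 ≈ -23175.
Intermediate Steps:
d(P) = 332 + P
217198/468086 + ((-166896 + 234639)*(160612 + (d(-75) + (-52294 + 56417/60154))))/(-317377) = 217198/468086 + ((-166896 + 234639)*(160612 + ((332 - 75) + (-52294 + 56417/60154))))/(-317377) = 217198*(1/468086) + (67743*(160612 + (257 + (-52294 + 56417*(1/60154)))))*(-1/317377) = 108599/234043 + (67743*(160612 + (257 + (-52294 + 56417/60154))))*(-1/317377) = 108599/234043 + (67743*(160612 + (257 - 3145636859/60154)))*(-1/317377) = 108599/234043 + (67743*(160612 - 3130177281/60154))*(-1/317377) = 108599/234043 + (67743*(6531276967/60154))*(-1/317377) = 108599/234043 + (442448295575481/60154)*(-1/317377) = 108599/234043 - 442448295575481/19091496058 = -103549853123991896941/4468231011902494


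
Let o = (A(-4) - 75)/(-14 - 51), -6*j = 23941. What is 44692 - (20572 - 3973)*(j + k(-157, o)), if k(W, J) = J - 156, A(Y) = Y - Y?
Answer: 1790041755/26 ≈ 6.8848e+7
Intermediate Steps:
j = -23941/6 (j = -⅙*23941 = -23941/6 ≈ -3990.2)
A(Y) = 0
o = 15/13 (o = (0 - 75)/(-14 - 51) = -75/(-65) = -75*(-1/65) = 15/13 ≈ 1.1538)
k(W, J) = -156 + J
44692 - (20572 - 3973)*(j + k(-157, o)) = 44692 - (20572 - 3973)*(-23941/6 + (-156 + 15/13)) = 44692 - 16599*(-23941/6 - 2013/13) = 44692 - 16599*(-323311)/78 = 44692 - 1*(-1788879763/26) = 44692 + 1788879763/26 = 1790041755/26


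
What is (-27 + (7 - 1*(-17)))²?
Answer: 9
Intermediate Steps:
(-27 + (7 - 1*(-17)))² = (-27 + (7 + 17))² = (-27 + 24)² = (-3)² = 9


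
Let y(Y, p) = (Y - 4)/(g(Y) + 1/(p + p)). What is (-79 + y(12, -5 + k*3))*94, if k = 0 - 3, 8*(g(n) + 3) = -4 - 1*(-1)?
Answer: -1460478/191 ≈ -7646.5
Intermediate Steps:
g(n) = -27/8 (g(n) = -3 + (-4 - 1*(-1))/8 = -3 + (-4 + 1)/8 = -3 + (⅛)*(-3) = -3 - 3/8 = -27/8)
k = -3
y(Y, p) = (-4 + Y)/(-27/8 + 1/(2*p)) (y(Y, p) = (Y - 4)/(-27/8 + 1/(p + p)) = (-4 + Y)/(-27/8 + 1/(2*p)))
(-79 + y(12, -5 + k*3))*94 = (-79 + 8*(-5 - 3*3)*(-4 + 12)/(4 - 27*(-5 - 3*3)))*94 = (-79 + 8*(-5 - 9)*8/(4 - 27*(-5 - 9)))*94 = (-79 + 8*(-14)*8/(4 - 27*(-14)))*94 = (-79 + 8*(-14)*8/(4 + 378))*94 = (-79 + 8*(-14)*8/382)*94 = (-79 + 8*(-14)*(1/382)*8)*94 = (-79 - 448/191)*94 = -15537/191*94 = -1460478/191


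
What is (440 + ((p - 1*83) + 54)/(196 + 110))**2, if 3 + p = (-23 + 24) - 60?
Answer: 18103433401/93636 ≈ 1.9334e+5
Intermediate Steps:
p = -62 (p = -3 + ((-23 + 24) - 60) = -3 + (1 - 60) = -3 - 59 = -62)
(440 + ((p - 1*83) + 54)/(196 + 110))**2 = (440 + ((-62 - 1*83) + 54)/(196 + 110))**2 = (440 + ((-62 - 83) + 54)/306)**2 = (440 + (-145 + 54)*(1/306))**2 = (440 - 91*1/306)**2 = (440 - 91/306)**2 = (134549/306)**2 = 18103433401/93636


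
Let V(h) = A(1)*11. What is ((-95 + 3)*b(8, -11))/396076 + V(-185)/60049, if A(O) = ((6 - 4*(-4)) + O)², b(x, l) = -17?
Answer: 54515520/540544721 ≈ 0.10085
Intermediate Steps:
A(O) = (22 + O)² (A(O) = ((6 + 16) + O)² = (22 + O)²)
V(h) = 5819 (V(h) = (22 + 1)²*11 = 23²*11 = 529*11 = 5819)
((-95 + 3)*b(8, -11))/396076 + V(-185)/60049 = ((-95 + 3)*(-17))/396076 + 5819/60049 = -92*(-17)*(1/396076) + 5819*(1/60049) = 1564*(1/396076) + 529/5459 = 391/99019 + 529/5459 = 54515520/540544721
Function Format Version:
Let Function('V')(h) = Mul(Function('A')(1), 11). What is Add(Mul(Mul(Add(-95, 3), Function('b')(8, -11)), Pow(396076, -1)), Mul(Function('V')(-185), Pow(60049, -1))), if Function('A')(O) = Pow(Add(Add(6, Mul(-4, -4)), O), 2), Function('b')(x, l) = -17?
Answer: Rational(54515520, 540544721) ≈ 0.10085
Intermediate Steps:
Function('A')(O) = Pow(Add(22, O), 2) (Function('A')(O) = Pow(Add(Add(6, 16), O), 2) = Pow(Add(22, O), 2))
Function('V')(h) = 5819 (Function('V')(h) = Mul(Pow(Add(22, 1), 2), 11) = Mul(Pow(23, 2), 11) = Mul(529, 11) = 5819)
Add(Mul(Mul(Add(-95, 3), Function('b')(8, -11)), Pow(396076, -1)), Mul(Function('V')(-185), Pow(60049, -1))) = Add(Mul(Mul(Add(-95, 3), -17), Pow(396076, -1)), Mul(5819, Pow(60049, -1))) = Add(Mul(Mul(-92, -17), Rational(1, 396076)), Mul(5819, Rational(1, 60049))) = Add(Mul(1564, Rational(1, 396076)), Rational(529, 5459)) = Add(Rational(391, 99019), Rational(529, 5459)) = Rational(54515520, 540544721)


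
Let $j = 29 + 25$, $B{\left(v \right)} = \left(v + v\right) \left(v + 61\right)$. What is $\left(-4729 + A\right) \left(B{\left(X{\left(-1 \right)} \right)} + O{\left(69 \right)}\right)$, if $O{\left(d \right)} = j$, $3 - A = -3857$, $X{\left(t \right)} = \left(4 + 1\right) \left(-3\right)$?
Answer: $1152294$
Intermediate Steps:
$X{\left(t \right)} = -15$ ($X{\left(t \right)} = 5 \left(-3\right) = -15$)
$A = 3860$ ($A = 3 - -3857 = 3 + 3857 = 3860$)
$B{\left(v \right)} = 2 v \left(61 + v\right)$
$j = 54$
$O{\left(d \right)} = 54$
$\left(-4729 + A\right) \left(B{\left(X{\left(-1 \right)} \right)} + O{\left(69 \right)}\right) = \left(-4729 + 3860\right) \left(2 \left(-15\right) \left(61 - 15\right) + 54\right) = - 869 \left(2 \left(-15\right) 46 + 54\right) = - 869 \left(-1380 + 54\right) = \left(-869\right) \left(-1326\right) = 1152294$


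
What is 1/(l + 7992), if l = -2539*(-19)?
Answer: 1/56233 ≈ 1.7783e-5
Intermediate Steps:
l = 48241
1/(l + 7992) = 1/(48241 + 7992) = 1/56233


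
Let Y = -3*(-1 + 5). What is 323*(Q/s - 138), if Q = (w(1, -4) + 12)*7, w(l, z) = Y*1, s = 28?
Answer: -44574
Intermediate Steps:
Y = -12 (Y = -3*4 = -12)
w(l, z) = -12 (w(l, z) = -12*1 = -12)
Q = 0 (Q = (-12 + 12)*7 = 0*7 = 0)
323*(Q/s - 138) = 323*(0/28 - 138) = 323*(0*(1/28) - 138) = 323*(0 - 138) = 323*(-138) = -44574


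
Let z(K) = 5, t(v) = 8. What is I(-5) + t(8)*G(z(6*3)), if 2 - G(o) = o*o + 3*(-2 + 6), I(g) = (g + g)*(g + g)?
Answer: -180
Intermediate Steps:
I(g) = 4*g² (I(g) = (2*g)*(2*g) = 4*g²)
G(o) = -10 - o² (G(o) = 2 - (o*o + 3*(-2 + 6)) = 2 - (o² + 3*4) = 2 - (o² + 12) = 2 - (12 + o²) = 2 + (-12 - o²) = -10 - o²)
I(-5) + t(8)*G(z(6*3)) = 4*(-5)² + 8*(-10 - 1*5²) = 4*25 + 8*(-10 - 1*25) = 100 + 8*(-10 - 25) = 100 + 8*(-35) = 100 - 280 = -180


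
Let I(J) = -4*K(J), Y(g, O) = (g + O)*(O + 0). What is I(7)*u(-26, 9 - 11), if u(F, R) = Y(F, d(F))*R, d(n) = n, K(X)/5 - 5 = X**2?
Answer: 2920320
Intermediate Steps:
K(X) = 25 + 5*X**2
Y(g, O) = O*(O + g) (Y(g, O) = (O + g)*O = O*(O + g))
u(F, R) = 2*R*F**2 (u(F, R) = (F*(F + F))*R = (F*(2*F))*R = (2*F**2)*R = 2*R*F**2)
I(J) = -100 - 20*J**2 (I(J) = -4*(25 + 5*J**2) = -100 - 20*J**2)
I(7)*u(-26, 9 - 11) = (-100 - 20*7**2)*(2*(9 - 11)*(-26)**2) = (-100 - 20*49)*(2*(-2)*676) = (-100 - 980)*(-2704) = -1080*(-2704) = 2920320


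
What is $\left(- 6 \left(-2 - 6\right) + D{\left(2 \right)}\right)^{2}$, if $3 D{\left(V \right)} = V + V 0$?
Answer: $\frac{21316}{9} \approx 2368.4$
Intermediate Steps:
$D{\left(V \right)} = \frac{V}{3}$ ($D{\left(V \right)} = \frac{V + V 0}{3} = \frac{V + 0}{3} = \frac{V}{3}$)
$\left(- 6 \left(-2 - 6\right) + D{\left(2 \right)}\right)^{2} = \left(- 6 \left(-2 - 6\right) + \frac{1}{3} \cdot 2\right)^{2} = \left(\left(-6\right) \left(-8\right) + \frac{2}{3}\right)^{2} = \left(48 + \frac{2}{3}\right)^{2} = \left(\frac{146}{3}\right)^{2} = \frac{21316}{9}$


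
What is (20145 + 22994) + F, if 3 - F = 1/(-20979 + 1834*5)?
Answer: 509463879/11809 ≈ 43142.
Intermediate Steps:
F = 35428/11809 (F = 3 - 1/(-20979 + 1834*5) = 3 - 1/(-20979 + 9170) = 3 - 1/(-11809) = 3 - 1*(-1/11809) = 3 + 1/11809 = 35428/11809 ≈ 3.0001)
(20145 + 22994) + F = (20145 + 22994) + 35428/11809 = 43139 + 35428/11809 = 509463879/11809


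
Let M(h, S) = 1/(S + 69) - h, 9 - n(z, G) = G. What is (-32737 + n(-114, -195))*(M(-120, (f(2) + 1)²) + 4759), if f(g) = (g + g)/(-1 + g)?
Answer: -14920512191/94 ≈ -1.5873e+8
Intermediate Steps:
f(g) = 2*g/(-1 + g) (f(g) = (2*g)/(-1 + g) = 2*g/(-1 + g))
n(z, G) = 9 - G
M(h, S) = 1/(69 + S) - h
(-32737 + n(-114, -195))*(M(-120, (f(2) + 1)²) + 4759) = (-32737 + (9 - 1*(-195)))*((1 - 69*(-120) - 1*(2*2/(-1 + 2) + 1)²*(-120))/(69 + (2*2/(-1 + 2) + 1)²) + 4759) = (-32737 + (9 + 195))*((1 + 8280 - 1*(2*2/1 + 1)²*(-120))/(69 + (2*2/1 + 1)²) + 4759) = (-32737 + 204)*((1 + 8280 - 1*(2*2*1 + 1)²*(-120))/(69 + (2*2*1 + 1)²) + 4759) = -32533*((1 + 8280 - 1*(4 + 1)²*(-120))/(69 + (4 + 1)²) + 4759) = -32533*((1 + 8280 - 1*5²*(-120))/(69 + 5²) + 4759) = -32533*((1 + 8280 - 1*25*(-120))/(69 + 25) + 4759) = -32533*((1 + 8280 + 3000)/94 + 4759) = -32533*((1/94)*11281 + 4759) = -32533*(11281/94 + 4759) = -32533*458627/94 = -14920512191/94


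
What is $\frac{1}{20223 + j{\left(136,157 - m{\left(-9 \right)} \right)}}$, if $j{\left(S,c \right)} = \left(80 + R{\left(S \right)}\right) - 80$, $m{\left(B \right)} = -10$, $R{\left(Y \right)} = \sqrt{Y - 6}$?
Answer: $\frac{20223}{408969599} - \frac{\sqrt{130}}{408969599} \approx 4.9421 \cdot 10^{-5}$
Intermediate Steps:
$R{\left(Y \right)} = \sqrt{-6 + Y}$
$j{\left(S,c \right)} = \sqrt{-6 + S}$ ($j{\left(S,c \right)} = \left(80 + \sqrt{-6 + S}\right) - 80 = \sqrt{-6 + S}$)
$\frac{1}{20223 + j{\left(136,157 - m{\left(-9 \right)} \right)}} = \frac{1}{20223 + \sqrt{-6 + 136}} = \frac{1}{20223 + \sqrt{130}}$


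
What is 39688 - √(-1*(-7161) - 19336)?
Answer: 39688 - 5*I*√487 ≈ 39688.0 - 110.34*I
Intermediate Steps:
39688 - √(-1*(-7161) - 19336) = 39688 - √(7161 - 19336) = 39688 - √(-12175) = 39688 - 5*I*√487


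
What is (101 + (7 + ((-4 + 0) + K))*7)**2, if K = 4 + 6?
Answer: 36864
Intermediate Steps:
K = 10
(101 + (7 + ((-4 + 0) + K))*7)**2 = (101 + (7 + ((-4 + 0) + 10))*7)**2 = (101 + (7 + (-4 + 10))*7)**2 = (101 + (7 + 6)*7)**2 = (101 + 13*7)**2 = (101 + 91)**2 = 192**2 = 36864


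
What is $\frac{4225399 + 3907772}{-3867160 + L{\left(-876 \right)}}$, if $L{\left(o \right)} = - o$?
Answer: $- \frac{8133171}{3866284} \approx -2.1036$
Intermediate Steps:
$\frac{4225399 + 3907772}{-3867160 + L{\left(-876 \right)}} = \frac{4225399 + 3907772}{-3867160 - -876} = \frac{8133171}{-3867160 + 876} = \frac{8133171}{-3866284} = 8133171 \left(- \frac{1}{3866284}\right) = - \frac{8133171}{3866284}$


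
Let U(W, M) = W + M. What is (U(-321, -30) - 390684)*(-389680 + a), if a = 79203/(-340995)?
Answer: 3464022932623407/22733 ≈ 1.5238e+11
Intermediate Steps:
U(W, M) = M + W
a = -26401/113665 (a = 79203*(-1/340995) = -26401/113665 ≈ -0.23227)
(U(-321, -30) - 390684)*(-389680 + a) = ((-30 - 321) - 390684)*(-389680 - 26401/113665) = (-351 - 390684)*(-44293003601/113665) = -391035*(-44293003601/113665) = 3464022932623407/22733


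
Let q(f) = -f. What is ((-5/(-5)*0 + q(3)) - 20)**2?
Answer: 529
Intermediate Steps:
((-5/(-5)*0 + q(3)) - 20)**2 = ((-5/(-5)*0 - 1*3) - 20)**2 = ((-5*(-1/5)*0 - 3) - 20)**2 = ((1*0 - 3) - 20)**2 = ((0 - 3) - 20)**2 = (-3 - 20)**2 = (-23)**2 = 529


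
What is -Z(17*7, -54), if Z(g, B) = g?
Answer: -119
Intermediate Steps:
-Z(17*7, -54) = -17*7 = -1*119 = -119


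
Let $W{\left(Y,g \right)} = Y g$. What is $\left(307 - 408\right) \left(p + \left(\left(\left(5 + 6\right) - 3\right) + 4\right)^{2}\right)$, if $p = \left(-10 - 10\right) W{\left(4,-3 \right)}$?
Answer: $-38784$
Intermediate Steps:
$p = 240$ ($p = \left(-10 - 10\right) 4 \left(-3\right) = \left(-20\right) \left(-12\right) = 240$)
$\left(307 - 408\right) \left(p + \left(\left(\left(5 + 6\right) - 3\right) + 4\right)^{2}\right) = \left(307 - 408\right) \left(240 + \left(\left(\left(5 + 6\right) - 3\right) + 4\right)^{2}\right) = - 101 \left(240 + \left(\left(11 - 3\right) + 4\right)^{2}\right) = - 101 \left(240 + \left(8 + 4\right)^{2}\right) = - 101 \left(240 + 12^{2}\right) = - 101 \left(240 + 144\right) = \left(-101\right) 384 = -38784$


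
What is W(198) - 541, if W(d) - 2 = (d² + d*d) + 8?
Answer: 77877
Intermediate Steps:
W(d) = 10 + 2*d² (W(d) = 2 + ((d² + d*d) + 8) = 2 + ((d² + d²) + 8) = 2 + (2*d² + 8) = 2 + (8 + 2*d²) = 10 + 2*d²)
W(198) - 541 = (10 + 2*198²) - 541 = (10 + 2*39204) - 541 = (10 + 78408) - 541 = 78418 - 541 = 77877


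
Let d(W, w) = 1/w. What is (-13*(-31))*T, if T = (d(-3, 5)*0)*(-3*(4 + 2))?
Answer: 0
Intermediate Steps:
T = 0 (T = (0/5)*(-3*(4 + 2)) = ((1/5)*0)*(-3*6) = 0*(-18) = 0)
(-13*(-31))*T = -13*(-31)*0 = 403*0 = 0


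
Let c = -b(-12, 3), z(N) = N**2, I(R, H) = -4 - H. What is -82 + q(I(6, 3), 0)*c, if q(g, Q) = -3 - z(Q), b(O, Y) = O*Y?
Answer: -190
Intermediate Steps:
q(g, Q) = -3 - Q**2
c = 36 (c = -(-12)*3 = -1*(-36) = 36)
-82 + q(I(6, 3), 0)*c = -82 + (-3 - 1*0**2)*36 = -82 + (-3 - 1*0)*36 = -82 + (-3 + 0)*36 = -82 - 3*36 = -82 - 108 = -190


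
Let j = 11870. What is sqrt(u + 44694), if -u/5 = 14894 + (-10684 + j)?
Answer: I*sqrt(35706) ≈ 188.96*I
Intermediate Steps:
u = -80400 (u = -5*(14894 + (-10684 + 11870)) = -5*(14894 + 1186) = -5*16080 = -80400)
sqrt(u + 44694) = sqrt(-80400 + 44694) = sqrt(-35706) = I*sqrt(35706)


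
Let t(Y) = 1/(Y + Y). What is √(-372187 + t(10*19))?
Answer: I*√13435950605/190 ≈ 610.07*I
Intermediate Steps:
t(Y) = 1/(2*Y)
√(-372187 + t(10*19)) = √(-372187 + 1/(2*((10*19)))) = √(-372187 + (½)/190) = √(-372187 + (½)*(1/190)) = √(-372187 + 1/380) = √(-141431059/380) = I*√13435950605/190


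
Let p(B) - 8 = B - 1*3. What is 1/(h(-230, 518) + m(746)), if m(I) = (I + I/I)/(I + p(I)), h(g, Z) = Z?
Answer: 499/258731 ≈ 0.0019286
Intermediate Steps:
p(B) = 5 + B (p(B) = 8 + (B - 1*3) = 8 + (B - 3) = 8 + (-3 + B) = 5 + B)
m(I) = (1 + I)/(5 + 2*I) (m(I) = (I + I/I)/(I + (5 + I)) = (I + 1)/(5 + 2*I) = (1 + I)/(5 + 2*I))
1/(h(-230, 518) + m(746)) = 1/(518 + (1 + 746)/(5 + 2*746)) = 1/(518 + 747/(5 + 1492)) = 1/(518 + 747/1497) = 1/(518 + (1/1497)*747) = 1/(518 + 249/499) = 1/(258731/499) = 499/258731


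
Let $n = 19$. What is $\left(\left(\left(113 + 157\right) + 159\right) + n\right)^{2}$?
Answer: $200704$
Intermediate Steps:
$\left(\left(\left(113 + 157\right) + 159\right) + n\right)^{2} = \left(\left(\left(113 + 157\right) + 159\right) + 19\right)^{2} = \left(\left(270 + 159\right) + 19\right)^{2} = \left(429 + 19\right)^{2} = 448^{2} = 200704$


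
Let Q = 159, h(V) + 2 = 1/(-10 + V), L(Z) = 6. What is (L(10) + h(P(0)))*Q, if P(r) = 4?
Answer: 1219/2 ≈ 609.50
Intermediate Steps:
h(V) = -2 + 1/(-10 + V)
(L(10) + h(P(0)))*Q = (6 + (21 - 2*4)/(-10 + 4))*159 = (6 + (21 - 8)/(-6))*159 = (6 - 1/6*13)*159 = (6 - 13/6)*159 = (23/6)*159 = 1219/2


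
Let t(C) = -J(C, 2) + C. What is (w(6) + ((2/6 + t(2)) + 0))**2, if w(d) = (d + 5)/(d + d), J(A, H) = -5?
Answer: 1089/16 ≈ 68.063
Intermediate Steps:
w(d) = (5 + d)/(2*d) (w(d) = (5 + d)/((2*d)) = (5 + d)*(1/(2*d)) = (5 + d)/(2*d))
t(C) = 5 + C (t(C) = -1*(-5) + C = 5 + C)
(w(6) + ((2/6 + t(2)) + 0))**2 = ((1/2)*(5 + 6)/6 + ((2/6 + (5 + 2)) + 0))**2 = ((1/2)*(1/6)*11 + ((2*(1/6) + 7) + 0))**2 = (11/12 + ((1/3 + 7) + 0))**2 = (11/12 + (22/3 + 0))**2 = (11/12 + 22/3)**2 = (33/4)**2 = 1089/16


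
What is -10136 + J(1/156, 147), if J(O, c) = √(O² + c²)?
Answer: -10136 + 5*√21035065/156 ≈ -9989.0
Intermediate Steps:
-10136 + J(1/156, 147) = -10136 + √((1/156)² + 147²) = -10136 + √((1/156)² + 21609) = -10136 + √(1/24336 + 21609) = -10136 + √(525876625/24336) = -10136 + 5*√21035065/156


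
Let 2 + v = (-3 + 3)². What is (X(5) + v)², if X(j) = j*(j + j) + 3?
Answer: 2601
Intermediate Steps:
X(j) = 3 + 2*j² (X(j) = j*(2*j) + 3 = 2*j² + 3 = 3 + 2*j²)
v = -2 (v = -2 + (-3 + 3)² = -2 + 0² = -2 + 0 = -2)
(X(5) + v)² = ((3 + 2*5²) - 2)² = ((3 + 2*25) - 2)² = ((3 + 50) - 2)² = (53 - 2)² = 51² = 2601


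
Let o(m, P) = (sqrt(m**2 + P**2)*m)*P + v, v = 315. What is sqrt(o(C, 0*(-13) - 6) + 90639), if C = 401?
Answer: sqrt(90954 - 2406*sqrt(160837)) ≈ 934.86*I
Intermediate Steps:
o(m, P) = 315 + P*m*sqrt(P**2 + m**2) (o(m, P) = (sqrt(m**2 + P**2)*m)*P + 315 = (sqrt(P**2 + m**2)*m)*P + 315 = (m*sqrt(P**2 + m**2))*P + 315 = P*m*sqrt(P**2 + m**2) + 315 = 315 + P*m*sqrt(P**2 + m**2))
sqrt(o(C, 0*(-13) - 6) + 90639) = sqrt((315 + (0*(-13) - 6)*401*sqrt((0*(-13) - 6)**2 + 401**2)) + 90639) = sqrt((315 + (0 - 6)*401*sqrt((0 - 6)**2 + 160801)) + 90639) = sqrt((315 - 6*401*sqrt((-6)**2 + 160801)) + 90639) = sqrt((315 - 6*401*sqrt(36 + 160801)) + 90639) = sqrt((315 - 6*401*sqrt(160837)) + 90639) = sqrt((315 - 2406*sqrt(160837)) + 90639) = sqrt(90954 - 2406*sqrt(160837))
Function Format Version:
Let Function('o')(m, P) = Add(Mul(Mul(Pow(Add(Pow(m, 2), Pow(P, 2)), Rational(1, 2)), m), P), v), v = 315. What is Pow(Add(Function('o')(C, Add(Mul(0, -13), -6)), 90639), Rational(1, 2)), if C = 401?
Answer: Pow(Add(90954, Mul(-2406, Pow(160837, Rational(1, 2)))), Rational(1, 2)) ≈ Mul(934.86, I)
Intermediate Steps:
Function('o')(m, P) = Add(315, Mul(P, m, Pow(Add(Pow(P, 2), Pow(m, 2)), Rational(1, 2)))) (Function('o')(m, P) = Add(Mul(Mul(Pow(Add(Pow(m, 2), Pow(P, 2)), Rational(1, 2)), m), P), 315) = Add(Mul(Mul(Pow(Add(Pow(P, 2), Pow(m, 2)), Rational(1, 2)), m), P), 315) = Add(Mul(Mul(m, Pow(Add(Pow(P, 2), Pow(m, 2)), Rational(1, 2))), P), 315) = Add(Mul(P, m, Pow(Add(Pow(P, 2), Pow(m, 2)), Rational(1, 2))), 315) = Add(315, Mul(P, m, Pow(Add(Pow(P, 2), Pow(m, 2)), Rational(1, 2)))))
Pow(Add(Function('o')(C, Add(Mul(0, -13), -6)), 90639), Rational(1, 2)) = Pow(Add(Add(315, Mul(Add(Mul(0, -13), -6), 401, Pow(Add(Pow(Add(Mul(0, -13), -6), 2), Pow(401, 2)), Rational(1, 2)))), 90639), Rational(1, 2)) = Pow(Add(Add(315, Mul(Add(0, -6), 401, Pow(Add(Pow(Add(0, -6), 2), 160801), Rational(1, 2)))), 90639), Rational(1, 2)) = Pow(Add(Add(315, Mul(-6, 401, Pow(Add(Pow(-6, 2), 160801), Rational(1, 2)))), 90639), Rational(1, 2)) = Pow(Add(Add(315, Mul(-6, 401, Pow(Add(36, 160801), Rational(1, 2)))), 90639), Rational(1, 2)) = Pow(Add(Add(315, Mul(-6, 401, Pow(160837, Rational(1, 2)))), 90639), Rational(1, 2)) = Pow(Add(Add(315, Mul(-2406, Pow(160837, Rational(1, 2)))), 90639), Rational(1, 2)) = Pow(Add(90954, Mul(-2406, Pow(160837, Rational(1, 2)))), Rational(1, 2))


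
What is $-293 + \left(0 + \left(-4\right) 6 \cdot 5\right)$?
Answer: $-413$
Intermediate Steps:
$-293 + \left(0 + \left(-4\right) 6 \cdot 5\right) = -293 + \left(0 - 120\right) = -293 - 120 = -413$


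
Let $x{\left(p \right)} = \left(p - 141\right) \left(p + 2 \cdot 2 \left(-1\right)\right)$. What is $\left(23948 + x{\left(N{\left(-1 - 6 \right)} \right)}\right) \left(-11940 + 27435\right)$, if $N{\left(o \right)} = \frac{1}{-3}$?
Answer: $\frac{1141692260}{3} \approx 3.8056 \cdot 10^{8}$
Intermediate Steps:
$N{\left(o \right)} = - \frac{1}{3}$
$x{\left(p \right)} = \left(-141 + p\right) \left(-4 + p\right)$ ($x{\left(p \right)} = \left(-141 + p\right) \left(p + 4 \left(-1\right)\right) = \left(-141 + p\right) \left(p - 4\right) = \left(-141 + p\right) \left(-4 + p\right)$)
$\left(23948 + x{\left(N{\left(-1 - 6 \right)} \right)}\right) \left(-11940 + 27435\right) = \left(23948 + \left(564 + \left(- \frac{1}{3}\right)^{2} - - \frac{145}{3}\right)\right) \left(-11940 + 27435\right) = \left(23948 + \left(564 + \frac{1}{9} + \frac{145}{3}\right)\right) 15495 = \left(23948 + \frac{5512}{9}\right) 15495 = \frac{221044}{9} \cdot 15495 = \frac{1141692260}{3}$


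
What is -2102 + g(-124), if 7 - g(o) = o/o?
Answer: -2096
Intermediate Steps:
g(o) = 6 (g(o) = 7 - o/o = 7 - 1*1 = 7 - 1 = 6)
-2102 + g(-124) = -2102 + 6 = -2096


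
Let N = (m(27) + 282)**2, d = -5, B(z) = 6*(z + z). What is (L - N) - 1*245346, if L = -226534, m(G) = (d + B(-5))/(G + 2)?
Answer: -462671849/841 ≈ -5.5015e+5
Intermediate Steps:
B(z) = 12*z (B(z) = 6*(2*z) = 12*z)
m(G) = -65/(2 + G) (m(G) = (-5 + 12*(-5))/(G + 2) = (-5 - 60)/(2 + G) = -65/(2 + G))
N = 65820769/841 (N = (-65/(2 + 27) + 282)**2 = (-65/29 + 282)**2 = (8113/29)**2 = 65820769/841 ≈ 78265.)
(L - N) - 1*245346 = (-226534 - 1*65820769/841) - 1*245346 = (-226534 - 65820769/841) - 245346 = -256335863/841 - 245346 = -462671849/841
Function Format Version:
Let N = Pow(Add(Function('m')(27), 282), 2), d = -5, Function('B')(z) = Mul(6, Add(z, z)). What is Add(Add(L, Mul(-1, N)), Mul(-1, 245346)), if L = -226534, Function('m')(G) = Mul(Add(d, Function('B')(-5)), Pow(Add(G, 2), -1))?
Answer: Rational(-462671849, 841) ≈ -5.5015e+5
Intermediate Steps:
Function('B')(z) = Mul(12, z) (Function('B')(z) = Mul(6, Mul(2, z)) = Mul(12, z))
Function('m')(G) = Mul(-65, Pow(Add(2, G), -1)) (Function('m')(G) = Mul(Add(-5, Mul(12, -5)), Pow(Add(G, 2), -1)) = Mul(Add(-5, -60), Pow(Add(2, G), -1)) = Mul(-65, Pow(Add(2, G), -1)))
N = Rational(65820769, 841) (N = Pow(Add(Mul(-65, Pow(Add(2, 27), -1)), 282), 2) = Pow(Add(Mul(-65, Pow(29, -1)), 282), 2) = Pow(Add(Mul(-65, Rational(1, 29)), 282), 2) = Pow(Add(Rational(-65, 29), 282), 2) = Pow(Rational(8113, 29), 2) = Rational(65820769, 841) ≈ 78265.)
Add(Add(L, Mul(-1, N)), Mul(-1, 245346)) = Add(Add(-226534, Mul(-1, Rational(65820769, 841))), Mul(-1, 245346)) = Add(Add(-226534, Rational(-65820769, 841)), -245346) = Add(Rational(-256335863, 841), -245346) = Rational(-462671849, 841)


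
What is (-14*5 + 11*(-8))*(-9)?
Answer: 1422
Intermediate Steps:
(-14*5 + 11*(-8))*(-9) = (-70 - 88)*(-9) = -158*(-9) = 1422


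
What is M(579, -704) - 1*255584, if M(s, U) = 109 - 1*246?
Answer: -255721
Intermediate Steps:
M(s, U) = -137 (M(s, U) = 109 - 246 = -137)
M(579, -704) - 1*255584 = -137 - 1*255584 = -137 - 255584 = -255721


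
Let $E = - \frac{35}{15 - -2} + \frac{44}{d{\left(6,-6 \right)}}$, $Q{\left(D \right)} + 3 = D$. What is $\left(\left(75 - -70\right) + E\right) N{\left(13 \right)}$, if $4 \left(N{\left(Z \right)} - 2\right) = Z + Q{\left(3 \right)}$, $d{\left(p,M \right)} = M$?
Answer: $\frac{12103}{17} \approx 711.94$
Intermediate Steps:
$Q{\left(D \right)} = -3 + D$
$N{\left(Z \right)} = 2 + \frac{Z}{4}$ ($N{\left(Z \right)} = 2 + \frac{Z + \left(-3 + 3\right)}{4} = 2 + \frac{Z + 0}{4} = 2 + \frac{Z}{4}$)
$E = - \frac{479}{51}$ ($E = - \frac{35}{15 - -2} + \frac{44}{-6} = - \frac{35}{15 + 2} + 44 \left(- \frac{1}{6}\right) = - \frac{35}{17} - \frac{22}{3} = - \frac{479}{51} \approx -9.3922$)
$\left(\left(75 - -70\right) + E\right) N{\left(13 \right)} = \left(\left(75 - -70\right) - \frac{479}{51}\right) \left(2 + \frac{1}{4} \cdot 13\right) = \left(\left(75 + 70\right) - \frac{479}{51}\right) \left(2 + \frac{13}{4}\right) = \left(145 - \frac{479}{51}\right) \frac{21}{4} = \frac{6916}{51} \cdot \frac{21}{4} = \frac{12103}{17}$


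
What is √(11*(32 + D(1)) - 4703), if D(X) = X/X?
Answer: 2*I*√1085 ≈ 65.879*I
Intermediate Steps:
D(X) = 1
√(11*(32 + D(1)) - 4703) = √(11*(32 + 1) - 4703) = √(11*33 - 4703) = √(363 - 4703) = √(-4340) = 2*I*√1085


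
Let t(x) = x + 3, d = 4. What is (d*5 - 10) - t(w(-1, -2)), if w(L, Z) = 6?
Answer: 1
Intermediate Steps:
t(x) = 3 + x
(d*5 - 10) - t(w(-1, -2)) = (4*5 - 10) - (3 + 6) = (20 - 10) - 1*9 = 10 - 9 = 1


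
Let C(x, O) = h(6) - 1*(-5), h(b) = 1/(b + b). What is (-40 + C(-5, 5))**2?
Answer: 175561/144 ≈ 1219.2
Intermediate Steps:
h(b) = 1/(2*b)
C(x, O) = 61/12 (C(x, O) = (1/2)/6 - 1*(-5) = (1/2)*(1/6) + 5 = 1/12 + 5 = 61/12)
(-40 + C(-5, 5))**2 = (-40 + 61/12)**2 = (-419/12)**2 = 175561/144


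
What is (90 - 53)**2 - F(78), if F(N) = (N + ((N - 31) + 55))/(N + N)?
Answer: 17782/13 ≈ 1367.8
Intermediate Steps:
F(N) = (24 + 2*N)/(2*N) (F(N) = (N + ((-31 + N) + 55))/((2*N)) = (N + (24 + N))*(1/(2*N)) = (24 + 2*N)*(1/(2*N)) = (24 + 2*N)/(2*N))
(90 - 53)**2 - F(78) = (90 - 53)**2 - (12 + 78)/78 = 37**2 - 90/78 = 1369 - 1*15/13 = 1369 - 15/13 = 17782/13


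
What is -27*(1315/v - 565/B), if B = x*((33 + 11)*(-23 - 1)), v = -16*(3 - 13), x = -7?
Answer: -135423/616 ≈ -219.84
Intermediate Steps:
v = 160 (v = -16*(-10) = 160)
B = 7392 (B = -7*(33 + 11)*(-23 - 1) = -308*(-24) = -7*(-1056) = 7392)
-27*(1315/v - 565/B) = -27*(1315/160 - 565/7392) = -27*(1315*(1/160) - 565*1/7392) = -27*(263/32 - 565/7392) = -27*15047/1848 = -135423/616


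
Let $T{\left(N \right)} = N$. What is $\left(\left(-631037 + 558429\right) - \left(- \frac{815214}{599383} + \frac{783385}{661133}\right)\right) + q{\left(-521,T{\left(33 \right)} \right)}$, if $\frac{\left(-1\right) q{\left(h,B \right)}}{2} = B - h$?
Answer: $- \frac{29211508558073317}{396271880939} \approx -73716.0$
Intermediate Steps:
$q{\left(h,B \right)} = - 2 B + 2 h$ ($q{\left(h,B \right)} = - 2 \left(B - h\right) = - 2 B + 2 h$)
$\left(\left(-631037 + 558429\right) - \left(- \frac{815214}{599383} + \frac{783385}{661133}\right)\right) + q{\left(-521,T{\left(33 \right)} \right)} = \left(\left(-631037 + 558429\right) - \left(- \frac{815214}{599383} + \frac{783385}{661133}\right)\right) + \left(\left(-2\right) 33 + 2 \left(-521\right)\right) = \left(-72608 - - \frac{69417226007}{396271880939}\right) - 1108 = \left(-72608 + \left(- \frac{783385}{661133} + \frac{815214}{599383}\right)\right) - 1108 = \left(-72608 + \frac{69417226007}{396271880939}\right) - 1108 = - \frac{28772439313992905}{396271880939} - 1108 = - \frac{29211508558073317}{396271880939}$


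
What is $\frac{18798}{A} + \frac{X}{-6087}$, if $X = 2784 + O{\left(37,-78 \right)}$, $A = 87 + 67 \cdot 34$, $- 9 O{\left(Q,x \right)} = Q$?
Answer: $\frac{970640899}{129561795} \approx 7.4917$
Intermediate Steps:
$O{\left(Q,x \right)} = - \frac{Q}{9}$
$A = 2365$ ($A = 87 + 2278 = 2365$)
$X = \frac{25019}{9}$ ($X = 2784 - \frac{37}{9} = \frac{25019}{9} \approx 2779.9$)
$\frac{18798}{A} + \frac{X}{-6087} = \frac{18798}{2365} + \frac{25019}{9 \left(-6087\right)} = 18798 \cdot \frac{1}{2365} + \frac{25019}{9} \left(- \frac{1}{6087}\right) = \frac{18798}{2365} - \frac{25019}{54783} = \frac{970640899}{129561795}$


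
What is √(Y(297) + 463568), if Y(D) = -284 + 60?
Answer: 28*√591 ≈ 680.69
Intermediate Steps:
Y(D) = -224
√(Y(297) + 463568) = √(-224 + 463568) = √463344 = 28*√591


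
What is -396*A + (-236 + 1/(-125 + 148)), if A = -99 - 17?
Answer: 1051101/23 ≈ 45700.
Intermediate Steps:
A = -116
-396*A + (-236 + 1/(-125 + 148)) = -396*(-116) + (-236 + 1/(-125 + 148)) = 45936 + (-236 + 1/23) = 45936 - 5427/23 = 1051101/23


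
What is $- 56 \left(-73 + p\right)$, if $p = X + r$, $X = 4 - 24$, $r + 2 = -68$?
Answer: $9128$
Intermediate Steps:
$r = -70$ ($r = -2 - 68 = -70$)
$X = -20$ ($X = 4 - 24 = -20$)
$p = -90$ ($p = -20 - 70 = -90$)
$- 56 \left(-73 + p\right) = - 56 \left(-73 - 90\right) = \left(-56\right) \left(-163\right) = 9128$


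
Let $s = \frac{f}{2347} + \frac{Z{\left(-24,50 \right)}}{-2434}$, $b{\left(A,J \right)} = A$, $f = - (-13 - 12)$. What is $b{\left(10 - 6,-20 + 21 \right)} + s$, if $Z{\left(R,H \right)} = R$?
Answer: $\frac{11483785}{2856299} \approx 4.0205$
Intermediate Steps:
$f = 25$ ($f = - (-13 - 12) = \left(-1\right) \left(-25\right) = 25$)
$s = \frac{58589}{2856299}$ ($s = \frac{25}{2347} - \frac{24}{-2434} = 25 \cdot \frac{1}{2347} - - \frac{12}{1217} = \frac{25}{2347} + \frac{12}{1217} = \frac{58589}{2856299} \approx 0.020512$)
$b{\left(10 - 6,-20 + 21 \right)} + s = \left(10 - 6\right) + \frac{58589}{2856299} = 4 + \frac{58589}{2856299} = \frac{11483785}{2856299}$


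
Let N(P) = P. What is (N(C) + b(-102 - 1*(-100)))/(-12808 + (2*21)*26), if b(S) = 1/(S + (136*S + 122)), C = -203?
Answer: 30857/1780832 ≈ 0.017327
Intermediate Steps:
b(S) = 1/(122 + 137*S) (b(S) = 1/(S + (122 + 136*S)) = 1/(122 + 137*S))
(N(C) + b(-102 - 1*(-100)))/(-12808 + (2*21)*26) = (-203 + 1/(122 + 137*(-102 - 1*(-100))))/(-12808 + (2*21)*26) = (-203 + 1/(122 + 137*(-102 + 100)))/(-12808 + 42*26) = (-203 + 1/(122 + 137*(-2)))/(-12808 + 1092) = (-203 + 1/(122 - 274))/(-11716) = (-203 + 1/(-152))*(-1/11716) = (-203 - 1/152)*(-1/11716) = -30857/152*(-1/11716) = 30857/1780832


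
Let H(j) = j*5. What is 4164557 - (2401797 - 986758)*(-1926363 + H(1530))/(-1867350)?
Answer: 1687210596381/622450 ≈ 2.7106e+6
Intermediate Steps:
H(j) = 5*j
4164557 - (2401797 - 986758)*(-1926363 + H(1530))/(-1867350) = 4164557 - (2401797 - 986758)*(-1926363 + 5*1530)/(-1867350) = 4164557 - 1415039*(-1926363 + 7650)*(-1)/1867350 = 4164557 - 1415039*(-1918713)*(-1)/1867350 = 4164557 - (-2715053724807)*(-1)/1867350 = 4164557 - 1*905017908269/622450 = 4164557 - 905017908269/622450 = 1687210596381/622450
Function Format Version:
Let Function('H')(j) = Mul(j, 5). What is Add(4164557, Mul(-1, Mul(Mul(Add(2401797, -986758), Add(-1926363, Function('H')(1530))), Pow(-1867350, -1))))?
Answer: Rational(1687210596381, 622450) ≈ 2.7106e+6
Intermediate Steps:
Function('H')(j) = Mul(5, j)
Add(4164557, Mul(-1, Mul(Mul(Add(2401797, -986758), Add(-1926363, Function('H')(1530))), Pow(-1867350, -1)))) = Add(4164557, Mul(-1, Mul(Mul(Add(2401797, -986758), Add(-1926363, Mul(5, 1530))), Pow(-1867350, -1)))) = Add(4164557, Mul(-1, Mul(Mul(1415039, Add(-1926363, 7650)), Rational(-1, 1867350)))) = Add(4164557, Mul(-1, Mul(Mul(1415039, -1918713), Rational(-1, 1867350)))) = Add(4164557, Mul(-1, Mul(-2715053724807, Rational(-1, 1867350)))) = Add(4164557, Mul(-1, Rational(905017908269, 622450))) = Add(4164557, Rational(-905017908269, 622450)) = Rational(1687210596381, 622450)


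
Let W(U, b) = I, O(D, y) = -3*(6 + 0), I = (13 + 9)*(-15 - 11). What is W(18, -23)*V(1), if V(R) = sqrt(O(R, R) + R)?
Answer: -572*I*sqrt(17) ≈ -2358.4*I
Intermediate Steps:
I = -572 (I = 22*(-26) = -572)
O(D, y) = -18 (O(D, y) = -3*6 = -18)
W(U, b) = -572
V(R) = sqrt(-18 + R)
W(18, -23)*V(1) = -572*sqrt(-18 + 1) = -572*I*sqrt(17)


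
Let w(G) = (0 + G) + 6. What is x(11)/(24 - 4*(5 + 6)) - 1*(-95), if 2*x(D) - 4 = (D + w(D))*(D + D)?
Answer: 159/2 ≈ 79.500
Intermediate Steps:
w(G) = 6 + G (w(G) = G + 6 = 6 + G)
x(D) = 2 + D*(6 + 2*D) (x(D) = 2 + ((D + (6 + D))*(D + D))/2 = 2 + ((6 + 2*D)*(2*D))/2 = 2 + (2*D*(6 + 2*D))/2 = 2 + D*(6 + 2*D))
x(11)/(24 - 4*(5 + 6)) - 1*(-95) = (2 + 11**2 + 11*(6 + 11))/(24 - 4*(5 + 6)) - 1*(-95) = (2 + 121 + 11*17)/(24 - 4*11) + 95 = (2 + 121 + 187)/(24 - 44) + 95 = 310/(-20) + 95 = -1/20*310 + 95 = -31/2 + 95 = 159/2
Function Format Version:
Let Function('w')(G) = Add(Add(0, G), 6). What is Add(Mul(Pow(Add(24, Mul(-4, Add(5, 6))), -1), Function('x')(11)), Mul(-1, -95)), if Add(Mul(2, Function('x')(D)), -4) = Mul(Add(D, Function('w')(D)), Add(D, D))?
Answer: Rational(159, 2) ≈ 79.500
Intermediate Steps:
Function('w')(G) = Add(6, G) (Function('w')(G) = Add(G, 6) = Add(6, G))
Function('x')(D) = Add(2, Mul(D, Add(6, Mul(2, D)))) (Function('x')(D) = Add(2, Mul(Rational(1, 2), Mul(Add(D, Add(6, D)), Add(D, D)))) = Add(2, Mul(Rational(1, 2), Mul(Add(6, Mul(2, D)), Mul(2, D)))) = Add(2, Mul(Rational(1, 2), Mul(2, D, Add(6, Mul(2, D))))) = Add(2, Mul(D, Add(6, Mul(2, D)))))
Add(Mul(Pow(Add(24, Mul(-4, Add(5, 6))), -1), Function('x')(11)), Mul(-1, -95)) = Add(Mul(Pow(Add(24, Mul(-4, Add(5, 6))), -1), Add(2, Pow(11, 2), Mul(11, Add(6, 11)))), Mul(-1, -95)) = Add(Mul(Pow(Add(24, Mul(-4, 11)), -1), Add(2, 121, Mul(11, 17))), 95) = Add(Mul(Pow(Add(24, -44), -1), Add(2, 121, 187)), 95) = Add(Mul(Pow(-20, -1), 310), 95) = Add(Mul(Rational(-1, 20), 310), 95) = Add(Rational(-31, 2), 95) = Rational(159, 2)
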